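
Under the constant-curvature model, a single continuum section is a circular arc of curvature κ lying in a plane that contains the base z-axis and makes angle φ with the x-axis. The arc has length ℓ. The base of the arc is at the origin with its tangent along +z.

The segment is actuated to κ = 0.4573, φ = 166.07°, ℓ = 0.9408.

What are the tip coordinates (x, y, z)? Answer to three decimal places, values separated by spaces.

θ = κ·ℓ = 0.4573 × 0.9408 = 0.43023 rad
ρ = (1 − cos θ)/κ = (1 − 0.90887)/0.4573 = 0.19928
z = sin θ / κ = 0.41708/0.4573 = 0.91204
x = ρ cos φ = 0.19928 × cos(166.07°) = -0.19342
y = ρ sin φ = 0.19928 × sin(166.07°) = 0.04797

-0.193 0.048 0.912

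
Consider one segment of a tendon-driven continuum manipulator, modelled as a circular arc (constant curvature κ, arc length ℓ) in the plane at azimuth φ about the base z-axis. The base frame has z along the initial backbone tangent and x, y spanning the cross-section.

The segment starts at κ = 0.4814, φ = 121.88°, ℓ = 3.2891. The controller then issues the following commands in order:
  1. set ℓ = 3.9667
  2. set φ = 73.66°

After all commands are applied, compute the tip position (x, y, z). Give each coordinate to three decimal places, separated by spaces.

0.779 2.656 1.959

initial: κ=0.4814, φ=121.88°, ℓ=3.2891
cmd 1: set ℓ=3.9667 → (κ,φ,ℓ)=(0.4814,121.88°,3.9667) → tip=(-1.4617,2.3501,1.9592)
cmd 2: set φ=73.66° → (κ,φ,ℓ)=(0.4814,73.66°,3.9667) → tip=(0.7786,2.6558,1.9592)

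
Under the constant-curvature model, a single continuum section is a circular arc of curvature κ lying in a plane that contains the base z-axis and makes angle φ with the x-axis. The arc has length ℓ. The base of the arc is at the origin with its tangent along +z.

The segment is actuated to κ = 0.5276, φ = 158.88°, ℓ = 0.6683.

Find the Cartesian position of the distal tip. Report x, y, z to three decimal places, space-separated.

-0.109 0.042 0.655

θ = κ·ℓ = 0.5276 × 0.6683 = 0.35260 rad
ρ = (1 − cos θ)/κ = (1 − 0.93848)/0.5276 = 0.11660
z = sin θ / κ = 0.34533/0.5276 = 0.65454
x = ρ cos φ = 0.11660 × cos(158.88°) = -0.10877
y = ρ sin φ = 0.11660 × sin(158.88°) = 0.04202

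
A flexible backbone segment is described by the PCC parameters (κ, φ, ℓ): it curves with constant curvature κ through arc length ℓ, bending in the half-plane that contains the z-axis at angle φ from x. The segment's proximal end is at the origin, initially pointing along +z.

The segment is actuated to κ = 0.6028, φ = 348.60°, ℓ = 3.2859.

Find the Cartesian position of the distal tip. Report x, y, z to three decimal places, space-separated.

2.274 -0.459 1.521

θ = κ·ℓ = 0.6028 × 3.2859 = 1.98074 rad
ρ = (1 − cos θ)/κ = (1 − -0.39856)/0.6028 = 2.32010
z = sin θ / κ = 0.91714/0.6028 = 1.52147
x = ρ cos φ = 2.32010 × cos(348.60°) = 2.27433
y = ρ sin φ = 2.32010 × sin(348.60°) = -0.45859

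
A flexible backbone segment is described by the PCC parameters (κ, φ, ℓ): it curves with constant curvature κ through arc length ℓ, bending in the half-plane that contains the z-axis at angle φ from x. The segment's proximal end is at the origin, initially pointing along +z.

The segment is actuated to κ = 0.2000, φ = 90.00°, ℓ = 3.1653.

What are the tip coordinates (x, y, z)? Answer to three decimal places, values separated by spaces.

0.000 0.969 2.958

θ = κ·ℓ = 0.2000 × 3.1653 = 0.63306 rad
ρ = (1 − cos θ)/κ = (1 − 0.80622)/0.2000 = 0.96890
z = sin θ / κ = 0.59161/0.2000 = 2.95807
x = ρ cos φ = 0.96890 × cos(90.00°) = 0.00000
y = ρ sin φ = 0.96890 × sin(90.00°) = 0.96890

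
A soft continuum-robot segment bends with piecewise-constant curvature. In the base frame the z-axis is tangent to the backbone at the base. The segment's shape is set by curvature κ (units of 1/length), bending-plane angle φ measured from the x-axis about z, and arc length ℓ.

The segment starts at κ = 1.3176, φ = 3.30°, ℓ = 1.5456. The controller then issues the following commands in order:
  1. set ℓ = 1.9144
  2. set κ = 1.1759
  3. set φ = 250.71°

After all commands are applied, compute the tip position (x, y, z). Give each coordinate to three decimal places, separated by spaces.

-0.458 -1.308 0.661

initial: κ=1.3176, φ=3.30°, ℓ=1.5456
cmd 1: set ℓ=1.9144 → (κ,φ,ℓ)=(1.3176,3.30°,1.9144) → tip=(1.3747,0.0793,0.4405)
cmd 2: set κ=1.1759 → (κ,φ,ℓ)=(1.1759,3.30°,1.9144) → tip=(1.3831,0.0797,0.6611)
cmd 3: set φ=250.71° → (κ,φ,ℓ)=(1.1759,250.71°,1.9144) → tip=(-0.4577,-1.3076,0.6611)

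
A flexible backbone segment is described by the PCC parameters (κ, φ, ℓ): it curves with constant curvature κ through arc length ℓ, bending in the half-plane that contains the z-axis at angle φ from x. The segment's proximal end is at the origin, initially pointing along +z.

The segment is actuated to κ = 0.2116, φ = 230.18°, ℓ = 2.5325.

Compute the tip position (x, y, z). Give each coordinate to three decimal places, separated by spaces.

-0.424 -0.509 2.413

θ = κ·ℓ = 0.2116 × 2.5325 = 0.53588 rad
ρ = (1 − cos θ)/κ = (1 − 0.85982)/0.2116 = 0.66247
z = sin θ / κ = 0.51060/0.2116 = 2.41302
x = ρ cos φ = 0.66247 × cos(230.18°) = -0.42423
y = ρ sin φ = 0.66247 × sin(230.18°) = -0.50882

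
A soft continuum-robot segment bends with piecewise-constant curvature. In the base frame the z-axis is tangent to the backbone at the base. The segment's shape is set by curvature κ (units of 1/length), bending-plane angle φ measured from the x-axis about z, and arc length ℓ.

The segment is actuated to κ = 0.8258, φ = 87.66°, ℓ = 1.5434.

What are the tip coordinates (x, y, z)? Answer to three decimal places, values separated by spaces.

0.035 0.857 1.158

θ = κ·ℓ = 0.8258 × 1.5434 = 1.27454 rad
ρ = (1 − cos θ)/κ = (1 − 0.29194)/0.8258 = 0.85742
z = sin θ / κ = 0.95644/0.8258 = 1.15819
x = ρ cos φ = 0.85742 × cos(87.66°) = 0.03501
y = ρ sin φ = 0.85742 × sin(87.66°) = 0.85671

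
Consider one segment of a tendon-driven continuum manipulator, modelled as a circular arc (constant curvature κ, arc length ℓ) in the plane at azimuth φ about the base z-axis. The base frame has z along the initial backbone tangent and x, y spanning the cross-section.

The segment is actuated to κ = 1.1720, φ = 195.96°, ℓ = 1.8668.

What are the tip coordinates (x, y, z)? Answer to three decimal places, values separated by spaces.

θ = κ·ℓ = 1.1720 × 1.8668 = 2.18789 rad
ρ = (1 − cos θ)/κ = (1 − -0.57867)/1.1720 = 1.34699
z = sin θ / κ = 0.81556/1.1720 = 0.69587
x = ρ cos φ = 1.34699 × cos(195.96°) = -1.29506
y = ρ sin φ = 1.34699 × sin(195.96°) = -0.37038

-1.295 -0.370 0.696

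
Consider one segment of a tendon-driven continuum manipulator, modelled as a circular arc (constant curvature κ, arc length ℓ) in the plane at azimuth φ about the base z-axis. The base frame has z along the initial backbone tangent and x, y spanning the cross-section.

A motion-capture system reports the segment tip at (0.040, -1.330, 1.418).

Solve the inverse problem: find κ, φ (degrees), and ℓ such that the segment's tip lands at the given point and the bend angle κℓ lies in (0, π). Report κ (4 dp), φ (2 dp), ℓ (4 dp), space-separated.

0.7038 271.72 2.1416

ρ = √(x²+y²) = √(0.040² + -1.330²) = 1.33060
φ = atan2(y, x) mod 360° = atan2(-1.330, 0.040) = 271.7227°
|p|² = ρ² + z² = 1.33060² + 1.418² = 3.78122
κ = 2ρ / |p|² = 2×1.33060 / 3.78122 = 0.70379
θ = 2·atan2(ρ, z) = 2·atan2(1.33060, 1.418) = 1.50722 rad
ℓ = θ/κ = 1.50722/0.70379 = 2.14157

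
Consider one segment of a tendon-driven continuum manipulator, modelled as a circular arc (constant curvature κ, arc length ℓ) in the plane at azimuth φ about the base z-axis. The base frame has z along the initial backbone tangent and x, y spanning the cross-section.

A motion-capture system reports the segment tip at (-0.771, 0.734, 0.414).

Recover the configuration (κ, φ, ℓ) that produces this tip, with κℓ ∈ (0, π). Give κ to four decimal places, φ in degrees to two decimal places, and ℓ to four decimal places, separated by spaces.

1.6320 136.41 1.4705

ρ = √(x²+y²) = √(-0.771² + 0.734²) = 1.06452
φ = atan2(y, x) mod 360° = atan2(0.734, -0.771) = 136.4083°
|p|² = ρ² + z² = 1.06452² + 0.414² = 1.30459
κ = 2ρ / |p|² = 2×1.06452 / 1.30459 = 1.63195
θ = 2·atan2(ρ, z) = 2·atan2(1.06452, 0.414) = 2.39978 rad
ℓ = θ/κ = 2.39978/1.63195 = 1.47049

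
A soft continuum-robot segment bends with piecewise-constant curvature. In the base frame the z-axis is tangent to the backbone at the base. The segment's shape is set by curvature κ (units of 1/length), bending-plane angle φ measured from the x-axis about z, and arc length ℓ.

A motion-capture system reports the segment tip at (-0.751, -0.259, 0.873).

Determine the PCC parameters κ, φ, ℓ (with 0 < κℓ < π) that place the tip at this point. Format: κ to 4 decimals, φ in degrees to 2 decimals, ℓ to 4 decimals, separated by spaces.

1.1404 199.03 1.2948

ρ = √(x²+y²) = √(-0.751² + -0.259²) = 0.79441
φ = atan2(y, x) mod 360° = atan2(-0.259, -0.751) = 199.0280°
|p|² = ρ² + z² = 0.79441² + 0.873² = 1.39321
κ = 2ρ / |p|² = 2×0.79441 / 1.39321 = 1.14040
θ = 2·atan2(ρ, z) = 2·atan2(0.79441, 0.873) = 1.47660 rad
ℓ = θ/κ = 1.47660/1.14040 = 1.29481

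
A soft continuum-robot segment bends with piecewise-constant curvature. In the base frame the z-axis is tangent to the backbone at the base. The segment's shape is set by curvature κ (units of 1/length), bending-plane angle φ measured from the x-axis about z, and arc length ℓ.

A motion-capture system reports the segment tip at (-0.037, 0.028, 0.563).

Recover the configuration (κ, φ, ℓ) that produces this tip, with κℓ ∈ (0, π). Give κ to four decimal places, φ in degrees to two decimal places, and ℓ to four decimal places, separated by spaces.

0.2908 142.88 0.5655

ρ = √(x²+y²) = √(-0.037² + 0.028²) = 0.04640
φ = atan2(y, x) mod 360° = atan2(0.028, -0.037) = 142.8831°
|p|² = ρ² + z² = 0.04640² + 0.563² = 0.31912
κ = 2ρ / |p|² = 2×0.04640 / 0.31912 = 0.29080
θ = 2·atan2(ρ, z) = 2·atan2(0.04640, 0.563) = 0.16446 rad
ℓ = θ/κ = 0.16446/0.29080 = 0.56555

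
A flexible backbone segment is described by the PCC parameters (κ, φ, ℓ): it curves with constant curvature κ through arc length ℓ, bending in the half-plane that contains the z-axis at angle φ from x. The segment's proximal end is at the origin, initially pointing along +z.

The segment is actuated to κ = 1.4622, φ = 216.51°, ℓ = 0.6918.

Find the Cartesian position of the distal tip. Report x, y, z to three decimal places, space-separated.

-0.258 -0.191 0.580

θ = κ·ℓ = 1.4622 × 0.6918 = 1.01155 rad
ρ = (1 − cos θ)/κ = (1 − 0.53055)/1.4622 = 0.32106
z = sin θ / κ = 0.84766/1.4622 = 0.57971
x = ρ cos φ = 0.32106 × cos(216.51°) = -0.25805
y = ρ sin φ = 0.32106 × sin(216.51°) = -0.19102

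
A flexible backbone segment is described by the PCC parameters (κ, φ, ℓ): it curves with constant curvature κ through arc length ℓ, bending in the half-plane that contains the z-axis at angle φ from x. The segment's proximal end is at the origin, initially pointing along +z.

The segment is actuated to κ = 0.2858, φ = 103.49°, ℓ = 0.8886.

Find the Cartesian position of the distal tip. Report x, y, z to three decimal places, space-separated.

-0.026 0.109 0.879

θ = κ·ℓ = 0.2858 × 0.8886 = 0.25396 rad
ρ = (1 − cos θ)/κ = (1 − 0.96792)/0.2858 = 0.11223
z = sin θ / κ = 0.25124/0.2858 = 0.87908
x = ρ cos φ = 0.11223 × cos(103.49°) = -0.02618
y = ρ sin φ = 0.11223 × sin(103.49°) = 0.10913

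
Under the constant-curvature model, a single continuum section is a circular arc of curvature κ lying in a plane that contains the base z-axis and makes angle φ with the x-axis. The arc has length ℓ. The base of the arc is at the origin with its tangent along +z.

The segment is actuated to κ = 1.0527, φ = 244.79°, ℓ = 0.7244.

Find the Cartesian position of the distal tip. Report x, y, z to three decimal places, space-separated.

-0.112 -0.238 0.656

θ = κ·ℓ = 1.0527 × 0.7244 = 0.76258 rad
ρ = (1 − cos θ)/κ = (1 − 0.72306)/1.0527 = 0.26308
z = sin θ / κ = 0.69079/1.0527 = 0.65620
x = ρ cos φ = 0.26308 × cos(244.79°) = -0.11205
y = ρ sin φ = 0.26308 × sin(244.79°) = -0.23802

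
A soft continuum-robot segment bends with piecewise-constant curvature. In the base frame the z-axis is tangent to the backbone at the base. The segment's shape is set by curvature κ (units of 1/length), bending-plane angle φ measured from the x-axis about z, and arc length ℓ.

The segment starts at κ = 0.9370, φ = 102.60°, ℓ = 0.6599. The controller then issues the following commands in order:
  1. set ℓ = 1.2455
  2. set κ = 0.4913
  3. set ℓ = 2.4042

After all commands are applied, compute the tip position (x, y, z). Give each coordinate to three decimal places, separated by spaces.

-0.275 1.232 1.883

initial: κ=0.9370, φ=102.60°, ℓ=0.6599
cmd 1: set ℓ=1.2455 → (κ,φ,ℓ)=(0.9370,102.60°,1.2455) → tip=(-0.1413,0.6323,0.9814)
cmd 2: set κ=0.4913 → (κ,φ,ℓ)=(0.4913,102.60°,1.2455) → tip=(-0.0806,0.3604,1.1692)
cmd 3: set ℓ=2.4042 → (κ,φ,ℓ)=(0.4913,102.60°,2.4042) → tip=(-0.2754,1.2319,1.8829)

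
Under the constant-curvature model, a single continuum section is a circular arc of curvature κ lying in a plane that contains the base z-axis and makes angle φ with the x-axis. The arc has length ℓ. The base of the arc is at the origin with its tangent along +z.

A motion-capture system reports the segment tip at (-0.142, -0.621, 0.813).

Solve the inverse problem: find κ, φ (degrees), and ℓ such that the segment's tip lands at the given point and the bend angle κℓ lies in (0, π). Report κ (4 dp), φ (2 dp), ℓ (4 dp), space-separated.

ρ = √(x²+y²) = √(-0.142² + -0.621²) = 0.63703
φ = atan2(y, x) mod 360° = atan2(-0.621, -0.142) = 257.1200°
|p|² = ρ² + z² = 0.63703² + 0.813² = 1.06677
κ = 2ρ / |p|² = 2×0.63703 / 1.06677 = 1.19431
θ = 2·atan2(ρ, z) = 2·atan2(0.63703, 0.813) = 1.32926 rad
ℓ = θ/κ = 1.32926/1.19431 = 1.11300

1.1943 257.12 1.1130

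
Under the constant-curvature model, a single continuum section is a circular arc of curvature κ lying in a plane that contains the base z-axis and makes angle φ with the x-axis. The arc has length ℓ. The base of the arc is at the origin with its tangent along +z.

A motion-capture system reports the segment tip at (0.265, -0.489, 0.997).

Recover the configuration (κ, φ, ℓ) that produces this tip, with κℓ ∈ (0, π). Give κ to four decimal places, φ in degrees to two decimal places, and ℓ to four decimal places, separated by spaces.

0.8535 298.45 1.1924

ρ = √(x²+y²) = √(0.265² + -0.489²) = 0.55619
φ = atan2(y, x) mod 360° = atan2(-0.489, 0.265) = 298.4543°
|p|² = ρ² + z² = 0.55619² + 0.997² = 1.30336
κ = 2ρ / |p|² = 2×0.55619 / 1.30336 = 0.85347
θ = 2·atan2(ρ, z) = 2·atan2(0.55619, 0.997) = 1.01772 rad
ℓ = θ/κ = 1.01772/0.85347 = 1.19245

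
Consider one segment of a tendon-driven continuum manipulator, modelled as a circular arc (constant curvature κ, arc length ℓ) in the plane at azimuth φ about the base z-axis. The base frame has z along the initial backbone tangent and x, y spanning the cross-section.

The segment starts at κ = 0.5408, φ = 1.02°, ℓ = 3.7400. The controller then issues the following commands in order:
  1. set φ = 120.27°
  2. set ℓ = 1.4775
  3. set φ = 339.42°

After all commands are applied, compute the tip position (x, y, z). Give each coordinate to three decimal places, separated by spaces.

0.524 -0.197 1.325

initial: κ=0.5408, φ=1.02°, ℓ=3.7400
cmd 1: set φ=120.27° → (κ,φ,ℓ)=(0.5408,120.27°,3.7400) → tip=(-1.3390,2.2942,1.6636)
cmd 2: set ℓ=1.4775 → (κ,φ,ℓ)=(0.5408,120.27°,1.4775) → tip=(-0.2821,0.4833,1.3252)
cmd 3: set φ=339.42° → (κ,φ,ℓ)=(0.5408,339.42°,1.4775) → tip=(0.5238,-0.1967,1.3252)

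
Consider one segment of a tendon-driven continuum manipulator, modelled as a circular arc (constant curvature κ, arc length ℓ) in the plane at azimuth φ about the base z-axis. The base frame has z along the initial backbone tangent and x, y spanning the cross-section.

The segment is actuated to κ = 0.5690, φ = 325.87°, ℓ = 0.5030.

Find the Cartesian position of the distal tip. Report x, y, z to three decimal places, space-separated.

0.059 -0.040 0.496

θ = κ·ℓ = 0.5690 × 0.5030 = 0.28621 rad
ρ = (1 − cos θ)/κ = (1 − 0.95932)/0.5690 = 0.07149
z = sin θ / κ = 0.28232/0.5690 = 0.49616
x = ρ cos φ = 0.07149 × cos(325.87°) = 0.05918
y = ρ sin φ = 0.07149 × sin(325.87°) = -0.04011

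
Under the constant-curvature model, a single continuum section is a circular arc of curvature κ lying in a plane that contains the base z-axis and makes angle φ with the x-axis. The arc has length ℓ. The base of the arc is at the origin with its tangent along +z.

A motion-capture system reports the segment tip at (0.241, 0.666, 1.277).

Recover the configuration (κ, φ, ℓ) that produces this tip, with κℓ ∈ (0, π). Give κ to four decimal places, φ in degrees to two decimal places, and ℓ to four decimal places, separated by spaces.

ρ = √(x²+y²) = √(0.241² + 0.666²) = 0.70826
φ = atan2(y, x) mod 360° = atan2(0.666, 0.241) = 70.1067°
|p|² = ρ² + z² = 0.70826² + 1.277² = 2.13237
κ = 2ρ / |p|² = 2×0.70826 / 2.13237 = 0.66430
θ = 2·atan2(ρ, z) = 2·atan2(0.70826, 1.277) = 1.01278 rad
ℓ = θ/κ = 1.01278/0.66430 = 1.52459

0.6643 70.11 1.5246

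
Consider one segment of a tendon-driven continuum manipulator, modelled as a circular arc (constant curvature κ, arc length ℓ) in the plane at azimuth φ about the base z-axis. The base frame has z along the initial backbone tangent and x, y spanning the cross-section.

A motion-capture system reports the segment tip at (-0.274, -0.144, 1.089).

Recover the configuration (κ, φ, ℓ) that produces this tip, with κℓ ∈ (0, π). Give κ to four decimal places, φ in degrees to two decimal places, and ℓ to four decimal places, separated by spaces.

0.4830 207.72 1.1467

ρ = √(x²+y²) = √(-0.274² + -0.144²) = 0.30954
φ = atan2(y, x) mod 360° = atan2(-0.144, -0.274) = 207.7241°
|p|² = ρ² + z² = 0.30954² + 1.089² = 1.28173
κ = 2ρ / |p|² = 2×0.30954 / 1.28173 = 0.48299
θ = 2·atan2(ρ, z) = 2·atan2(0.30954, 1.089) = 0.55387 rad
ℓ = θ/κ = 0.55387/0.48299 = 1.14674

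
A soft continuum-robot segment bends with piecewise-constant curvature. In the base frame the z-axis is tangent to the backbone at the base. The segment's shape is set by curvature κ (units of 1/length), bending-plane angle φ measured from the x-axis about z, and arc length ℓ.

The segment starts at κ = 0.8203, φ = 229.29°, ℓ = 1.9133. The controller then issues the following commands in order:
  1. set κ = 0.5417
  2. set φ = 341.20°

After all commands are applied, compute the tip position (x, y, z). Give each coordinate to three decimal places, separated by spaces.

0.858 -0.292 1.589

initial: κ=0.8203, φ=229.29°, ℓ=1.9133
cmd 1: set κ=0.5417 → (κ,φ,ℓ)=(0.5417,229.29°,1.9133) → tip=(-0.5908,-0.6867,1.5887)
cmd 2: set φ=341.20° → (κ,φ,ℓ)=(0.5417,341.20°,1.9133) → tip=(0.8575,-0.2919,1.5887)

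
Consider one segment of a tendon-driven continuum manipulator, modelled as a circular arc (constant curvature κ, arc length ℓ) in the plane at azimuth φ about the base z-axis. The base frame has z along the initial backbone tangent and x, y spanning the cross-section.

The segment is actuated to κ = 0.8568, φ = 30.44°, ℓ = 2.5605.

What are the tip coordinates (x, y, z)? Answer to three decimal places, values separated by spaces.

1.593 0.936 0.948

θ = κ·ℓ = 0.8568 × 2.5605 = 2.19384 rad
ρ = (1 − cos θ)/κ = (1 − -0.58351)/0.8568 = 1.84816
z = sin θ / κ = 0.81211/0.8568 = 0.94784
x = ρ cos φ = 1.84816 × cos(30.44°) = 1.59341
y = ρ sin φ = 1.84816 × sin(30.44°) = 0.93635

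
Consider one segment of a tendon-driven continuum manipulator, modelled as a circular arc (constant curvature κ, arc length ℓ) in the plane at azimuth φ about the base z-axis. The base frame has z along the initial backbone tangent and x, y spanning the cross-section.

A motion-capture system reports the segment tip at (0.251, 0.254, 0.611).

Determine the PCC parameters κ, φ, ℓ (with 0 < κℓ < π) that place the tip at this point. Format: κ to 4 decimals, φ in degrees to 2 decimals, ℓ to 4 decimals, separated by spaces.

1.4260 45.34 0.7418

ρ = √(x²+y²) = √(0.251² + 0.254²) = 0.35710
φ = atan2(y, x) mod 360° = atan2(0.254, 0.251) = 45.3404°
|p|² = ρ² + z² = 0.35710² + 0.611² = 0.50084
κ = 2ρ / |p|² = 2×0.35710 / 0.50084 = 1.42599
θ = 2·atan2(ρ, z) = 2·atan2(0.35710, 0.611) = 1.05781 rad
ℓ = θ/κ = 1.05781/1.42599 = 0.74180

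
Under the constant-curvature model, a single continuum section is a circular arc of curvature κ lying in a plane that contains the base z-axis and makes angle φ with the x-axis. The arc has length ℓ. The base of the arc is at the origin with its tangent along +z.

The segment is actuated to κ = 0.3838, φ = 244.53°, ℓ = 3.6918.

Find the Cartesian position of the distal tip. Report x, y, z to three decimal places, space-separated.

θ = κ·ℓ = 0.3838 × 3.6918 = 1.41691 rad
ρ = (1 − cos θ)/κ = (1 − 0.15328)/0.3838 = 2.20616
z = sin θ / κ = 0.98818/0.3838 = 2.57473
x = ρ cos φ = 2.20616 × cos(244.53°) = -0.94873
y = ρ sin φ = 2.20616 × sin(244.53°) = -1.99174

-0.949 -1.992 2.575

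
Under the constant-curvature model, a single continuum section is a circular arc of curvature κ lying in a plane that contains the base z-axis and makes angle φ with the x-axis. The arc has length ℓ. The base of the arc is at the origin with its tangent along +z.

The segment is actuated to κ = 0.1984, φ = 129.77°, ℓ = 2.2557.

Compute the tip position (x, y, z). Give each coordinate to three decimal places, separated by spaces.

θ = κ·ℓ = 0.1984 × 2.2557 = 0.44753 rad
ρ = (1 − cos θ)/κ = (1 − 0.90152)/0.1984 = 0.49638
z = sin θ / κ = 0.43274/0.1984 = 2.18115
x = ρ cos φ = 0.49638 × cos(129.77°) = -0.31754
y = ρ sin φ = 0.49638 × sin(129.77°) = 0.38153

-0.318 0.382 2.181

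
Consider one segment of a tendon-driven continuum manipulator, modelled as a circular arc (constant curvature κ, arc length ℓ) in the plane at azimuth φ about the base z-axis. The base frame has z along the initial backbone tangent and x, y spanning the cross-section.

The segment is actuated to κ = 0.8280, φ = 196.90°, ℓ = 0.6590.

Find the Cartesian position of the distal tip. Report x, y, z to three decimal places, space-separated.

θ = κ·ℓ = 0.8280 × 0.6590 = 0.54565 rad
ρ = (1 − cos θ)/κ = (1 − 0.85479)/0.8280 = 0.17538
z = sin θ / κ = 0.51898/0.8280 = 0.62678
x = ρ cos φ = 0.17538 × cos(196.90°) = -0.16780
y = ρ sin φ = 0.17538 × sin(196.90°) = -0.05098

-0.168 -0.051 0.627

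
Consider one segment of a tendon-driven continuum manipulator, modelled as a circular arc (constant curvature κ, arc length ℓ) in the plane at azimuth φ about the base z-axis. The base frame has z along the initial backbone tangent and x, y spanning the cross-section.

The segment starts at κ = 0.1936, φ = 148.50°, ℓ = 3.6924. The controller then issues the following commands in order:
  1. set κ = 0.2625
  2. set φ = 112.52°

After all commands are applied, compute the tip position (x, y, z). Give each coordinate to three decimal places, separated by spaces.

-0.633 1.528 3.141

initial: κ=0.1936, φ=148.50°, ℓ=3.6924
cmd 1: set κ=0.2625 → (κ,φ,ℓ)=(0.2625,148.50°,3.6924) → tip=(-1.4100,0.8640,3.1408)
cmd 2: set φ=112.52° → (κ,φ,ℓ)=(0.2625,112.52°,3.6924) → tip=(-0.6334,1.5276,3.1408)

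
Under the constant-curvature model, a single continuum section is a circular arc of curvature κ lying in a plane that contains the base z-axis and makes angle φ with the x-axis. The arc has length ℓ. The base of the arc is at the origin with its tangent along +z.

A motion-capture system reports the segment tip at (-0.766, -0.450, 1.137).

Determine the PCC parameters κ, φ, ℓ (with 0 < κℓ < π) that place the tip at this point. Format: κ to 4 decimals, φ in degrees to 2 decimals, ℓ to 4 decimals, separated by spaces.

0.8534 210.43 1.5544

ρ = √(x²+y²) = √(-0.766² + -0.450²) = 0.88840
φ = atan2(y, x) mod 360° = atan2(-0.450, -0.766) = 210.4328°
|p|² = ρ² + z² = 0.88840² + 1.137² = 2.08203
κ = 2ρ / |p|² = 2×0.88840 / 2.08203 = 0.85340
θ = 2·atan2(ρ, z) = 2·atan2(0.88840, 1.137) = 1.32654 rad
ℓ = θ/κ = 1.32654/0.85340 = 1.55441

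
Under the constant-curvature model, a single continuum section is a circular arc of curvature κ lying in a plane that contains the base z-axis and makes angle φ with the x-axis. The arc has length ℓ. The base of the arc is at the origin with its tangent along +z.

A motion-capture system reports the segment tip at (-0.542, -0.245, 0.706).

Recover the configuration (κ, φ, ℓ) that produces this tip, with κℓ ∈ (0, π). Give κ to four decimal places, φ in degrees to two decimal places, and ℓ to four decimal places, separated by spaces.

ρ = √(x²+y²) = √(-0.542² + -0.245²) = 0.59480
φ = atan2(y, x) mod 360° = atan2(-0.245, -0.542) = 204.3244°
|p|² = ρ² + z² = 0.59480² + 0.706² = 0.85223
κ = 2ρ / |p|² = 2×0.59480 / 0.85223 = 1.39588
θ = 2·atan2(ρ, z) = 2·atan2(0.59480, 0.706) = 1.40024 rad
ℓ = θ/κ = 1.40024/1.39588 = 1.00313

1.3959 204.32 1.0031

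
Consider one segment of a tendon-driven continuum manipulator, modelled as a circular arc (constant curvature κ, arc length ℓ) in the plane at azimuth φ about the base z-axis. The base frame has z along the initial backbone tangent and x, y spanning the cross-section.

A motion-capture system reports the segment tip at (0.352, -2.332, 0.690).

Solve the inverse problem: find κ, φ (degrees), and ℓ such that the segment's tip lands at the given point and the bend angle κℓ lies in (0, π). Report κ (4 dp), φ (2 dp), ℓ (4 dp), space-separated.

0.7812 278.58 3.2930

ρ = √(x²+y²) = √(0.352² + -2.332²) = 2.35842
φ = atan2(y, x) mod 360° = atan2(-2.332, 0.352) = 278.5836°
|p|² = ρ² + z² = 2.35842² + 0.690² = 6.03823
κ = 2ρ / |p|² = 2×2.35842 / 6.03823 = 0.78116
θ = 2·atan2(ρ, z) = 2·atan2(2.35842, 0.690) = 2.57234 rad
ℓ = θ/κ = 2.57234/0.78116 = 3.29297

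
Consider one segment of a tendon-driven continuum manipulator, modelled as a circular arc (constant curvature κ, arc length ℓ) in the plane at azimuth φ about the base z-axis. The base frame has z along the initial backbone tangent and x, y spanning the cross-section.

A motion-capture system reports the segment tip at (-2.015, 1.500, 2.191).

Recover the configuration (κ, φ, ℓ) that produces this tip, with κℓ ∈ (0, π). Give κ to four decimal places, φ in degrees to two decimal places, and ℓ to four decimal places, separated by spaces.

0.4522 143.34 3.7753

ρ = √(x²+y²) = √(-2.015² + 1.500²) = 2.51202
φ = atan2(y, x) mod 360° = atan2(1.500, -2.015) = 143.3354°
|p|² = ρ² + z² = 2.51202² + 2.191² = 11.11071
κ = 2ρ / |p|² = 2×2.51202 / 11.11071 = 0.45218
θ = 2·atan2(ρ, z) = 2·atan2(2.51202, 2.191) = 1.70710 rad
ℓ = θ/κ = 1.70710/0.45218 = 3.77527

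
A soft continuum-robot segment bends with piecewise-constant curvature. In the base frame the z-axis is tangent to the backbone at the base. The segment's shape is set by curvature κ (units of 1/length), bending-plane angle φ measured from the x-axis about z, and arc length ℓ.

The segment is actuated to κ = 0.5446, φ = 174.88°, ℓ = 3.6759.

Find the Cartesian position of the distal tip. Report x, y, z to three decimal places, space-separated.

θ = κ·ℓ = 0.5446 × 3.6759 = 2.00190 rad
ρ = (1 − cos θ)/κ = (1 − -0.41787)/0.5446 = 2.60351
z = sin θ / κ = 0.90851/0.5446 = 1.66821
x = ρ cos φ = 2.60351 × cos(174.88°) = -2.59312
y = ρ sin φ = 2.60351 × sin(174.88°) = 0.23234

-2.593 0.232 1.668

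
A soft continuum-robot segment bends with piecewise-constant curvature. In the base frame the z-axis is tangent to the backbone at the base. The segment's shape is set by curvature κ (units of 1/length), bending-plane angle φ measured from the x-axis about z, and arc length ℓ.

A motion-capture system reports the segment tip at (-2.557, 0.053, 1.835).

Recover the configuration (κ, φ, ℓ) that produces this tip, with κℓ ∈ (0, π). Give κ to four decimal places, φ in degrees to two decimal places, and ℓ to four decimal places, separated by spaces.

0.5162 178.81 3.6744

ρ = √(x²+y²) = √(-2.557² + 0.053²) = 2.55755
φ = atan2(y, x) mod 360° = atan2(0.053, -2.557) = 178.8126°
|p|² = ρ² + z² = 2.55755² + 1.835² = 9.90828
κ = 2ρ / |p|² = 2×2.55755 / 9.90828 = 0.51624
θ = 2·atan2(ρ, z) = 2·atan2(2.55755, 1.835) = 1.89686 rad
ℓ = θ/κ = 1.89686/0.51624 = 3.67435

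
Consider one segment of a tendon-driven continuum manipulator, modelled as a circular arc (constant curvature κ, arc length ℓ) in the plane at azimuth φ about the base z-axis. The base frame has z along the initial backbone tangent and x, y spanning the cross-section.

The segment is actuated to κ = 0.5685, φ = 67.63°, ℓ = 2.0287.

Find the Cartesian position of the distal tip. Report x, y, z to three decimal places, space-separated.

θ = κ·ℓ = 0.5685 × 2.0287 = 1.15332 rad
ρ = (1 − cos θ)/κ = (1 − 0.40546)/0.5685 = 1.04581
z = sin θ / κ = 0.91411/0.5685 = 1.60794
x = ρ cos φ = 1.04581 × cos(67.63°) = 0.39802
y = ρ sin φ = 1.04581 × sin(67.63°) = 0.96711

0.398 0.967 1.608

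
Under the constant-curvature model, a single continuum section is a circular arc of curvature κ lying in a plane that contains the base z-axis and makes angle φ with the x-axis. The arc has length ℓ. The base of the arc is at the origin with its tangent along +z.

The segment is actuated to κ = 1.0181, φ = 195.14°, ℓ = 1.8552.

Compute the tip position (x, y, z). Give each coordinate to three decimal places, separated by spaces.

θ = κ·ℓ = 1.0181 × 1.8552 = 1.88878 rad
ρ = (1 − cos θ)/κ = (1 − -0.31265)/1.0181 = 1.28931
z = sin θ / κ = 0.94987/1.0181 = 0.93298
x = ρ cos φ = 1.28931 × cos(195.14°) = -1.24456
y = ρ sin φ = 1.28931 × sin(195.14°) = -0.33674

-1.245 -0.337 0.933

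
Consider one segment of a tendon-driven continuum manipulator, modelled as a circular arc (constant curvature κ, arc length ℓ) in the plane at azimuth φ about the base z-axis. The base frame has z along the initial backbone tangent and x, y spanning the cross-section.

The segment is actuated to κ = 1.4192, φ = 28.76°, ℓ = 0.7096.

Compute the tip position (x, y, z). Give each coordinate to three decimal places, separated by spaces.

0.288 0.158 0.596

θ = κ·ℓ = 1.4192 × 0.7096 = 1.00706 rad
ρ = (1 − cos θ)/κ = (1 − 0.53434)/1.4192 = 0.32811
z = sin θ / κ = 0.84527/1.4192 = 0.59559
x = ρ cos φ = 0.32811 × cos(28.76°) = 0.28764
y = ρ sin φ = 0.32811 × sin(28.76°) = 0.15787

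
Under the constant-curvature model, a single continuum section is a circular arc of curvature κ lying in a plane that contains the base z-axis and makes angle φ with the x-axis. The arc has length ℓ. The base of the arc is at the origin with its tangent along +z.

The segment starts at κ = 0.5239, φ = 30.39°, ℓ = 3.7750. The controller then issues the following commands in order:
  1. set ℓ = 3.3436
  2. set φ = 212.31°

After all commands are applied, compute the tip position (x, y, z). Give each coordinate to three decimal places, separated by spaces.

initial: κ=0.5239, φ=30.39°, ℓ=3.7750
cmd 1: set ℓ=3.3436 → (κ,φ,ℓ)=(0.5239,30.39°,3.3436) → tip=(1.9428,1.1394,1.8776)
cmd 2: set φ=212.31° → (κ,φ,ℓ)=(0.5239,212.31°,3.3436) → tip=(-1.9035,-1.2038,1.8776)

-1.903 -1.204 1.878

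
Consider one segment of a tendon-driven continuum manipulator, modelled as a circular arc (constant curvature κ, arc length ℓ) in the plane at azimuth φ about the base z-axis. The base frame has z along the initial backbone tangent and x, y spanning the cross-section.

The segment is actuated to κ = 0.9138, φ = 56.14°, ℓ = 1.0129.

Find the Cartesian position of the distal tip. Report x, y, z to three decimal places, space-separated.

0.243 0.362 0.874

θ = κ·ℓ = 0.9138 × 1.0129 = 0.92559 rad
ρ = (1 − cos θ)/κ = (1 − 0.60136)/0.9138 = 0.43624
z = sin θ / κ = 0.79897/0.9138 = 0.87434
x = ρ cos φ = 0.43624 × cos(56.14°) = 0.24306
y = ρ sin φ = 0.43624 × sin(56.14°) = 0.36225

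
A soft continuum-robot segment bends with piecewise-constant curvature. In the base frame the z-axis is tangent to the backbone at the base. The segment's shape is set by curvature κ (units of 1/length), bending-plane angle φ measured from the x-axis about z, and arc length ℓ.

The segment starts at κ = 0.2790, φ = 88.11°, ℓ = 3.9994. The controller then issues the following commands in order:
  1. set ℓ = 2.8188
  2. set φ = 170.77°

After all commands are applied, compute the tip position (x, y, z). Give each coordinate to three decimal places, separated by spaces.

-1.039 0.169 2.537

initial: κ=0.2790, φ=88.11°, ℓ=3.9994
cmd 1: set ℓ=2.8188 → (κ,φ,ℓ)=(0.2790,88.11°,2.8188) → tip=(0.0347,1.0519,2.5371)
cmd 2: set φ=170.77° → (κ,φ,ℓ)=(0.2790,170.77°,2.8188) → tip=(-1.0388,0.1688,2.5371)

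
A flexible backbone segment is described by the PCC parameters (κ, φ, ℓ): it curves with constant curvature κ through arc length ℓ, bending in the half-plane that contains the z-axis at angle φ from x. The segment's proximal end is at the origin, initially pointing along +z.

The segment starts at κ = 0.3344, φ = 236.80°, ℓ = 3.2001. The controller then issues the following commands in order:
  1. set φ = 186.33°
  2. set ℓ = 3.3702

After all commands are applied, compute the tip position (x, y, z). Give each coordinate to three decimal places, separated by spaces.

initial: κ=0.3344, φ=236.80°, ℓ=3.2001
cmd 1: set φ=186.33° → (κ,φ,ℓ)=(0.3344,186.33°,3.2001) → tip=(-1.5455,-0.1714,2.6234)
cmd 2: set ℓ=3.3702 → (κ,φ,ℓ)=(0.3344,186.33°,3.3702) → tip=(-1.6960,-0.1881,2.7007)

-1.696 -0.188 2.701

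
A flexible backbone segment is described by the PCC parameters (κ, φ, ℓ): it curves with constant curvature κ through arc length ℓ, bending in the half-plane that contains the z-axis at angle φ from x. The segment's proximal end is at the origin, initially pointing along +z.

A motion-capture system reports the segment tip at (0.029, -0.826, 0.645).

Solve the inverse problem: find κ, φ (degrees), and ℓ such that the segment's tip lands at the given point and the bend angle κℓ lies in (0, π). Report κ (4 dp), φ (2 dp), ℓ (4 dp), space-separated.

ρ = √(x²+y²) = √(0.029² + -0.826²) = 0.82651
φ = atan2(y, x) mod 360° = atan2(-0.826, 0.029) = 272.0108°
|p|² = ρ² + z² = 0.82651² + 0.645² = 1.09914
κ = 2ρ / |p|² = 2×0.82651 / 1.09914 = 1.50392
θ = 2·atan2(ρ, z) = 2·atan2(0.82651, 0.645) = 1.81625 rad
ℓ = θ/κ = 1.81625/1.50392 = 1.20768

1.5039 272.01 1.2077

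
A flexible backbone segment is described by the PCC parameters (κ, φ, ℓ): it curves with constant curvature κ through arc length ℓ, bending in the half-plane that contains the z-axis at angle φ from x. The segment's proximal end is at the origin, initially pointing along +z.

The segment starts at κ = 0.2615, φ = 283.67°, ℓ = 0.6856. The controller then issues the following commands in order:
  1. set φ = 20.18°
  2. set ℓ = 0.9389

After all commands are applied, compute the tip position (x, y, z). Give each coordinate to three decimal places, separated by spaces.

initial: κ=0.2615, φ=283.67°, ℓ=0.6856
cmd 1: set φ=20.18° → (κ,φ,ℓ)=(0.2615,20.18°,0.6856) → tip=(0.0575,0.0211,0.6819)
cmd 2: set ℓ=0.9389 → (κ,φ,ℓ)=(0.2615,20.18°,0.9389) → tip=(0.1076,0.0396,0.9295)

0.108 0.040 0.929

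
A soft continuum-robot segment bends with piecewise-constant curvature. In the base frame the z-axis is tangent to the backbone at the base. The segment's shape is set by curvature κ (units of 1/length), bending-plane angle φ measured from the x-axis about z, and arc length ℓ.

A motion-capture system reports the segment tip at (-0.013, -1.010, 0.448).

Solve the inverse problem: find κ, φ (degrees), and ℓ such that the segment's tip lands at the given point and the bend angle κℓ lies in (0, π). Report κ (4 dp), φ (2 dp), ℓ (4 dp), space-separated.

1.6546 269.26 1.3941

ρ = √(x²+y²) = √(-0.013² + -1.010²) = 1.01008
φ = atan2(y, x) mod 360° = atan2(-1.010, -0.013) = 269.2626°
|p|² = ρ² + z² = 1.01008² + 0.448² = 1.22097
κ = 2ρ / |p|² = 2×1.01008 / 1.22097 = 1.65456
θ = 2·atan2(ρ, z) = 2·atan2(1.01008, 0.448) = 2.30668 rad
ℓ = θ/κ = 2.30668/1.65456 = 1.39414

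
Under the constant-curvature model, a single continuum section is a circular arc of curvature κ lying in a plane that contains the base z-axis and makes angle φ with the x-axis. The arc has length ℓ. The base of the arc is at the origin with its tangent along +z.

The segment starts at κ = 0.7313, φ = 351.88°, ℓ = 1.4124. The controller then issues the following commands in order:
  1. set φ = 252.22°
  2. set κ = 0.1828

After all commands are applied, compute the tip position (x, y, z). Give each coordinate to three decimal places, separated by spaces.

-0.055 -0.173 1.397

initial: κ=0.7313, φ=351.88°, ℓ=1.4124
cmd 1: set φ=252.22° → (κ,φ,ℓ)=(0.7313,252.22°,1.4124) → tip=(-0.2036,-0.6350,1.1743)
cmd 2: set κ=0.1828 → (κ,φ,ℓ)=(0.1828,252.22°,1.4124) → tip=(-0.0554,-0.1727,1.3968)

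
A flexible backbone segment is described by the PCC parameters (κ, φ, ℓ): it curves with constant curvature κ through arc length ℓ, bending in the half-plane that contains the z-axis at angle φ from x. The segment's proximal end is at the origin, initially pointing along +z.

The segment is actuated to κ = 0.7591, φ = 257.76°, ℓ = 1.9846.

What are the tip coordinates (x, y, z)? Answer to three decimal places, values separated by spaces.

-0.261 -1.205 1.315

θ = κ·ℓ = 0.7591 × 1.9846 = 1.50651 rad
ρ = (1 − cos θ)/κ = (1 − 0.06424)/0.7591 = 1.23272
z = sin θ / κ = 0.99793/0.7591 = 1.31463
x = ρ cos φ = 1.23272 × cos(257.76°) = -0.26135
y = ρ sin φ = 1.23272 × sin(257.76°) = -1.20470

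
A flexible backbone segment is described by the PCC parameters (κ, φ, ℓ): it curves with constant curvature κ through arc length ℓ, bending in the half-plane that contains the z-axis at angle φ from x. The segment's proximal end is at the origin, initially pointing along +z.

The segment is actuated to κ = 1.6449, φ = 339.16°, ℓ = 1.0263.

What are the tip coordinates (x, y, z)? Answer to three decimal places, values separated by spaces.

0.635 -0.242 0.604

θ = κ·ℓ = 1.6449 × 1.0263 = 1.68816 rad
ρ = (1 − cos θ)/κ = (1 − -0.11710)/1.6449 = 0.67913
z = sin θ / κ = 0.99312/1.6449 = 0.60376
x = ρ cos φ = 0.67913 × cos(339.16°) = 0.63470
y = ρ sin φ = 0.67913 × sin(339.16°) = -0.24161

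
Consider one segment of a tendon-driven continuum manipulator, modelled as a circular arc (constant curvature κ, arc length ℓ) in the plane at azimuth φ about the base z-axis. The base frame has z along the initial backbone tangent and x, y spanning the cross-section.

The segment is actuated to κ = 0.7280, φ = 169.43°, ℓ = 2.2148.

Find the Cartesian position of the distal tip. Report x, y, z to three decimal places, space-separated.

-1.406 0.262 1.372

θ = κ·ℓ = 0.7280 × 2.2148 = 1.61237 rad
ρ = (1 − cos θ)/κ = (1 − -0.04157)/0.7280 = 1.43072
z = sin θ / κ = 0.99914/0.7280 = 1.37244
x = ρ cos φ = 1.43072 × cos(169.43°) = -1.40645
y = ρ sin φ = 1.43072 × sin(169.43°) = 0.26245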